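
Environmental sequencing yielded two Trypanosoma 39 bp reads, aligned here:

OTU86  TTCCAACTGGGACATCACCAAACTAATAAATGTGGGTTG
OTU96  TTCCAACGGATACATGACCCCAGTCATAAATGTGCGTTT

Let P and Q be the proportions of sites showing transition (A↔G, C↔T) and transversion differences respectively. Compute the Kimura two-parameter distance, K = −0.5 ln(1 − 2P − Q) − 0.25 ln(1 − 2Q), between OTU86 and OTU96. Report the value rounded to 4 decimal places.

The sequences differ at positions 8 (T/G, transversion), 10 (G/A, transition), 11 (G/T, transversion), 16 (C/G, transversion), 20 (A/C, transversion), 21 (A/C, transversion), 23 (C/G, transversion), 25 (A/C, transversion), 35 (G/C, transversion), 39 (G/T, transversion).
Of the 10 differences, 1 transition and 9 transversions over 39 sites: P = 1/39 = 0.025641, Q = 9/39 = 0.230769.
d = −0.5·ln(0.717949) − 0.25·ln(0.538462) = −0.5·(-0.331357) − 0.25·(-0.619038) = 0.3204.

0.3204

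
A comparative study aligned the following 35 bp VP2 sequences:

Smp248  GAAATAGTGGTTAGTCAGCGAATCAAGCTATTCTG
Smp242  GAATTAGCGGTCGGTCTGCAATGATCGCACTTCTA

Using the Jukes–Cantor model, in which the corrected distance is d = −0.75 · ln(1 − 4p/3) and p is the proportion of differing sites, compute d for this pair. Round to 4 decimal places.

Mismatches occur at site 4 (A↔T), site 8 (T↔C), site 12 (T↔C), site 13 (A↔G), site 17 (A↔T), site 20 (G↔A), site 22 (A↔T), site 23 (T↔G), site 24 (C↔A), site 25 (A↔T), site 26 (A↔C), site 29 (T↔A), site 30 (A↔C), site 35 (G↔A).
p = 14/35 = 0.400000.
d = −0.75 · ln(1 − (4/3)·0.400000) = −0.75 · ln(0.466667) = −0.75 · (-0.762139) = 0.5716.

0.5716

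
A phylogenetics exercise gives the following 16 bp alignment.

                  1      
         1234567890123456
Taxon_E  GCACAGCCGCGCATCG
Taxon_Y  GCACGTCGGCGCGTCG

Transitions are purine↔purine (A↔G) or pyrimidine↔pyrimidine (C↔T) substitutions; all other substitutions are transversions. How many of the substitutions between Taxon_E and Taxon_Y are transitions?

The sequences differ at positions 5 (A/G, transition), 6 (G/T, transversion), 8 (C/G, transversion), 13 (A/G, transition).
Of the 4 differences, 2 transitions and 2 transversions, so the answer is 2.

2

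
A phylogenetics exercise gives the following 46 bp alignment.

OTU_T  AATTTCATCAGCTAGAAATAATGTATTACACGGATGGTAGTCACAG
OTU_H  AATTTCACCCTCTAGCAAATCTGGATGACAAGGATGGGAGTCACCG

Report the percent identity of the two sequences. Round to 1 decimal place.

The sequences differ at positions 8 (T/C), 10 (A/C), 11 (G/T), 16 (A/C), 19 (T/A), 20 (A/T), 21 (A/C), 24 (T/G), 27 (T/G), 31 (C/A), 38 (T/G), 45 (A/C).
34 of the 46 sites match, so the percent identity is 34/46 × 100 = 73.9%.

73.9%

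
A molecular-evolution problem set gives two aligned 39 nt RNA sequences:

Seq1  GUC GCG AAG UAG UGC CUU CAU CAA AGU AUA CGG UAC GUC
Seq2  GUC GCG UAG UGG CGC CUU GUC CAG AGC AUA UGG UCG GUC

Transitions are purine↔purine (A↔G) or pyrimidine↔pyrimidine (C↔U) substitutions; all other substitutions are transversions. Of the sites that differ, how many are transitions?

Differing sites — 7:A/U (Tv); 11:A/G (Ti); 13:U/C (Ti); 19:C/G (Tv); 20:A/U (Tv); 21:U/C (Ti); 24:A/G (Ti); 27:U/C (Ti); 31:C/U (Ti); 35:A/C (Tv); 36:C/G (Tv).
Of the 11 differences, 6 transitions and 5 transversions, so the answer is 6.

6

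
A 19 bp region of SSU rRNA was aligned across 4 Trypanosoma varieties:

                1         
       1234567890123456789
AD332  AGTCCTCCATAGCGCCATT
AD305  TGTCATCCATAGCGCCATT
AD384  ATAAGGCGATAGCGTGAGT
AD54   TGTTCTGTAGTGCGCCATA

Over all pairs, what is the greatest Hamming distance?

14

Pairwise Hamming distances:
  AD332 vs AD305: 2
  AD332 vs AD384: 9
  AD332 vs AD54: 7
  AD305 vs AD384: 10
  AD305 vs AD54: 7
  AD384 vs AD54: 14
The largest is 14, between AD384 and AD54.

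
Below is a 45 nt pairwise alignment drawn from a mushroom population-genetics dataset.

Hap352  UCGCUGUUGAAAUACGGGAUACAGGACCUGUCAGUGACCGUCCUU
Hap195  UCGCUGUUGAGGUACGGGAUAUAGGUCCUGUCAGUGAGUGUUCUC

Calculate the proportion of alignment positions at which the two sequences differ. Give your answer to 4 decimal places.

Mismatches occur at site 11 (A/G), site 12 (A/G), site 22 (C/U), site 26 (A/U), site 38 (C/G), site 39 (C/U), site 42 (C/U), site 45 (U/C).
There are 8 differences over 45 sites, so p = 8/45 = 0.1778.

0.1778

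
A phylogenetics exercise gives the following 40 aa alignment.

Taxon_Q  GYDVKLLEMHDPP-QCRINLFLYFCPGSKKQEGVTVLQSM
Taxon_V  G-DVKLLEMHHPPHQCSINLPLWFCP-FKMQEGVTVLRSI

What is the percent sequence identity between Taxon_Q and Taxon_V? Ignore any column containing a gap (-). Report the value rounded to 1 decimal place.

Excluding the 3 gap columns leaves 37 comparable sites.
The sequences differ at positions 11 (D/H), 17 (R/S), 21 (F/P), 23 (Y/W), 28 (S/F), 30 (K/M), 38 (Q/R), 40 (M/I).
29 of the 37 comparable sites match, so the percent identity is 29/37 × 100 = 78.4%.

78.4%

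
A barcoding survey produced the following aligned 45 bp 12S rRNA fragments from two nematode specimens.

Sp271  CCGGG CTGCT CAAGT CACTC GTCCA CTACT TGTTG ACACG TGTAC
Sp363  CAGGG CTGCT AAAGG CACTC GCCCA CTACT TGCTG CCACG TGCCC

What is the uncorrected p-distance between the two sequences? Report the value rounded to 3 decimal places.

0.178

Mismatches occur at site 2 (C/A), site 11 (C/A), site 15 (T/G), site 22 (T/C), site 33 (T/C), site 36 (A/C), site 43 (T/C), site 44 (A/C).
There are 8 differences over 45 sites, so p = 8/45 = 0.178.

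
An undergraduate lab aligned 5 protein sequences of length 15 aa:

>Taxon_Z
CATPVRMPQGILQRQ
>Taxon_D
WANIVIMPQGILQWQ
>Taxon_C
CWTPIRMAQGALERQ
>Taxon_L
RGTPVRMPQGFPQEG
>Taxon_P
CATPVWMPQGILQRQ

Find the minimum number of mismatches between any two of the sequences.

1

Pairwise Hamming distances:
  Taxon_Z vs Taxon_D: 5
  Taxon_Z vs Taxon_C: 5
  Taxon_Z vs Taxon_L: 6
  Taxon_Z vs Taxon_P: 1
  Taxon_D vs Taxon_C: 10
  Taxon_D vs Taxon_L: 9
  Taxon_D vs Taxon_P: 5
  Taxon_C vs Taxon_L: 9
  Taxon_C vs Taxon_P: 6
  Taxon_L vs Taxon_P: 7
The smallest is 1, between Taxon_Z and Taxon_P.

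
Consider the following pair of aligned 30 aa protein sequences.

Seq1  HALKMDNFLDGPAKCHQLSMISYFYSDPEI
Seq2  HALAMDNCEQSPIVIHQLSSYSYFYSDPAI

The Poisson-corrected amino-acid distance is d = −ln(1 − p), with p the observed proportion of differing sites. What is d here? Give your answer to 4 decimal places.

0.4568

Differing sites — 4:K/A; 8:F/C; 9:L/E; 10:D/Q; 11:G/S; 13:A/I; 14:K/V; 15:C/I; 20:M/S; 21:I/Y; 29:E/A.
p = 11/30 = 0.366667.
d = −ln(1 − 0.366667) = −ln(0.633333) = 0.4568.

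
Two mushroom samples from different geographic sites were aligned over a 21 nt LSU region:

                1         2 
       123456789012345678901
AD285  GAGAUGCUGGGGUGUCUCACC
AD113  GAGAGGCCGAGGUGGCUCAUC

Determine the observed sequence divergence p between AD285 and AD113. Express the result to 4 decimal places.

Differing sites — 5:U/G; 8:U/C; 10:G/A; 15:U/G; 20:C/U.
There are 5 differences over 21 sites, so p = 5/21 = 0.2381.

0.2381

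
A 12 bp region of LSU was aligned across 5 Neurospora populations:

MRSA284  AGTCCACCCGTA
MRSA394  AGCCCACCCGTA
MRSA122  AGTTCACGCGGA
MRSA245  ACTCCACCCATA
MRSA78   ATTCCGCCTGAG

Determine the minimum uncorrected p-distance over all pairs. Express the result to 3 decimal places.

Pairwise Hamming distances:
  MRSA284 vs MRSA394: 1
  MRSA284 vs MRSA122: 3
  MRSA284 vs MRSA245: 2
  MRSA284 vs MRSA78: 5
  MRSA394 vs MRSA122: 4
  MRSA394 vs MRSA245: 3
  MRSA394 vs MRSA78: 6
  MRSA122 vs MRSA245: 5
  MRSA122 vs MRSA78: 7
  MRSA245 vs MRSA78: 6
The smallest is 1 mismatch, between MRSA284 and MRSA394; p = 1/12 = 0.083.

0.083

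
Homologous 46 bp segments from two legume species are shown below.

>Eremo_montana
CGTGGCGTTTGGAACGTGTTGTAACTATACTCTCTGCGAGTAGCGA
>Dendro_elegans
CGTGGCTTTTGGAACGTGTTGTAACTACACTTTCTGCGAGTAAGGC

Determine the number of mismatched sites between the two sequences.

Differing sites — 7:G/T; 28:T/C; 32:C/T; 43:G/A; 44:C/G; 46:A/C.
That gives 6 mismatches out of 46 aligned sites, so the Hamming distance is 6.

6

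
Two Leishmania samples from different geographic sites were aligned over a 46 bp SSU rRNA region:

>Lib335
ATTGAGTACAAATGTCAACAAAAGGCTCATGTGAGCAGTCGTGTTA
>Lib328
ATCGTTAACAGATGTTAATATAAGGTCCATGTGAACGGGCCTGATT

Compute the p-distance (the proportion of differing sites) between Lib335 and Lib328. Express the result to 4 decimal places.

0.3478

Differing sites — 3:T/C; 5:A/T; 6:G/T; 7:T/A; 11:A/G; 16:C/T; 19:C/T; 21:A/T; 26:C/T; 27:T/C; 35:G/A; 37:A/G; 39:T/G; 41:G/C; 44:T/A; 46:A/T.
There are 16 differences over 46 sites, so p = 16/46 = 0.3478.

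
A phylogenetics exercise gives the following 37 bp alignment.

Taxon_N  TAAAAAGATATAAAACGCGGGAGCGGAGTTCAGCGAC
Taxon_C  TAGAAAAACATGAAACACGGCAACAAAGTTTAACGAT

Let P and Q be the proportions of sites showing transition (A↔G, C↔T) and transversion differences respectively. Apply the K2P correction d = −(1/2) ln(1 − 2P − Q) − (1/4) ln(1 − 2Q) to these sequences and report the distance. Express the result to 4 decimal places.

0.4998

Mismatches occur at site 3 (A→G, transition), site 7 (G→A, transition), site 9 (T→C, transition), site 12 (A→G, transition), site 17 (G→A, transition), site 21 (G→C, transversion), site 23 (G→A, transition), site 25 (G→A, transition), site 26 (G→A, transition), site 31 (C→T, transition), site 33 (G→A, transition), site 37 (C→T, transition).
Of the 12 differences, 11 transitions and 1 transversion over 37 sites: P = 11/37 = 0.297297, Q = 1/37 = 0.027027.
d = −0.5·ln(0.378379) − 0.25·ln(0.945946) = −0.5·(-0.971859) − 0.25·(-0.055570) = 0.4998.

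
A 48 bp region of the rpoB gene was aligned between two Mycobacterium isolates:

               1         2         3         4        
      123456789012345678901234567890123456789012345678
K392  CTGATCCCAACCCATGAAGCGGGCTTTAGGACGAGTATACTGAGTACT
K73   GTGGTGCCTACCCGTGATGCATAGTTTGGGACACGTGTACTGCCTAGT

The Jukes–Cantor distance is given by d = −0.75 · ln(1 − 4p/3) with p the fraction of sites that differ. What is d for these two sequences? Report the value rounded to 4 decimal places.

Differing sites — 1:C/G; 4:A/G; 6:C/G; 9:A/T; 14:A/G; 18:A/T; 21:G/A; 22:G/T; 23:G/A; 24:C/G; 28:A/G; 33:G/A; 34:A/C; 37:A/G; 43:A/C; 44:G/C; 47:C/G.
p = 17/48 = 0.354167.
d = −0.75 · ln(1 − (4/3)·0.354167) = −0.75 · ln(0.527777) = −0.75 · (-0.639081) = 0.4793.

0.4793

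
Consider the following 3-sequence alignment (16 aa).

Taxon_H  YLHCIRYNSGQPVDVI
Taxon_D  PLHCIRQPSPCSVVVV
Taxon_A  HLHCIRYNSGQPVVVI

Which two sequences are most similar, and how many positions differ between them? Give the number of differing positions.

2

Pairwise Hamming distances:
  Taxon_H vs Taxon_D: 8
  Taxon_H vs Taxon_A: 2
  Taxon_D vs Taxon_A: 7
The smallest is 2, between Taxon_H and Taxon_A.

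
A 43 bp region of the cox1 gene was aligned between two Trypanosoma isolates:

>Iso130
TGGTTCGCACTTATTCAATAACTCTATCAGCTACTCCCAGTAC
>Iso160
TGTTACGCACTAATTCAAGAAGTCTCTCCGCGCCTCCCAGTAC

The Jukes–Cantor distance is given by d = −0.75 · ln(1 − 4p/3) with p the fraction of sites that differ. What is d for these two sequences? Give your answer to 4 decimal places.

0.2454

The sequences differ at positions 3 (G/T), 5 (T/A), 12 (T/A), 19 (T/G), 22 (C/G), 26 (A/C), 29 (A/C), 32 (T/G), 33 (A/C).
p = 9/43 = 0.209302.
d = −0.75 · ln(1 − (4/3)·0.209302) = −0.75 · ln(0.720931) = −0.75 · (-0.327212) = 0.2454.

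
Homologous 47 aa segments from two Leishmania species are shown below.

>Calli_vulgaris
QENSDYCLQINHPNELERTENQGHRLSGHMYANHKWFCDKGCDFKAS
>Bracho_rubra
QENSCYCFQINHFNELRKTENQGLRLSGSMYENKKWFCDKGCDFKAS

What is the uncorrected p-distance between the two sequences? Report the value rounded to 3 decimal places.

0.191

Differing sites — 5:D/C; 8:L/F; 13:P/F; 17:E/R; 18:R/K; 24:H/L; 29:H/S; 32:A/E; 34:H/K.
There are 9 differences over 47 sites, so p = 9/47 = 0.191.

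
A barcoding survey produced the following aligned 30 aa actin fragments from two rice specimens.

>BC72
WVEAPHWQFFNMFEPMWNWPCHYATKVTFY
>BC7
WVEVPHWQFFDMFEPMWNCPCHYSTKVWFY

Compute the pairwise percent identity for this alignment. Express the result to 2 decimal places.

Differing sites — 4:A/V; 11:N/D; 19:W/C; 24:A/S; 28:T/W.
25 of the 30 sites match, so the percent identity is 25/30 × 100 = 83.33%.

83.33%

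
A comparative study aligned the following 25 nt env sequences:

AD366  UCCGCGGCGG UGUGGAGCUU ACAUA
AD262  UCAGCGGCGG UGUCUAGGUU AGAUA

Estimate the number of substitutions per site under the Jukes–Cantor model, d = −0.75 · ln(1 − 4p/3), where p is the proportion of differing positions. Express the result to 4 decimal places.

0.2326

The sequences differ at positions 3 (C/A), 14 (G/C), 15 (G/U), 18 (C/G), 22 (C/G).
p = 5/25 = 0.200000.
d = −0.75 · ln(1 − (4/3)·0.200000) = −0.75 · ln(0.733333) = −0.75 · (-0.310155) = 0.2326.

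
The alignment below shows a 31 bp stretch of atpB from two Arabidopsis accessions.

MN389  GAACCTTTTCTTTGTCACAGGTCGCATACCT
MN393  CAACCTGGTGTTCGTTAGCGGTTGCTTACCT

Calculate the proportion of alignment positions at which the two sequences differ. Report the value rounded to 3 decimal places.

The sequences differ at positions 1 (G/C), 7 (T/G), 8 (T/G), 10 (C/G), 13 (T/C), 16 (C/T), 18 (C/G), 19 (A/C), 23 (C/T), 26 (A/T).
There are 10 differences over 31 sites, so p = 10/31 = 0.323.

0.323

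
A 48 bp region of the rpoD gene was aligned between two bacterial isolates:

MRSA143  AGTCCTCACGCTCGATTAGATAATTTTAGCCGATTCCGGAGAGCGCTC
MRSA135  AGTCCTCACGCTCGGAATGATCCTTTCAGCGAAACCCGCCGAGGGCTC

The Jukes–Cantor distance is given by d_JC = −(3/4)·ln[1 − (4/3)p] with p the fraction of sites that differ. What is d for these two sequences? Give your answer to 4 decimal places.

0.3694

Mismatches occur at site 15 (A/G), site 16 (T/A), site 17 (T/A), site 18 (A/T), site 22 (A/C), site 23 (A/C), site 27 (T/C), site 31 (C/G), site 32 (G/A), site 34 (T/A), site 35 (T/C), site 39 (G/C), site 40 (A/C), site 44 (C/G).
p = 14/48 = 0.291667.
d = −0.75 · ln(1 − (4/3)·0.291667) = −0.75 · ln(0.611111) = −0.75 · (-0.492477) = 0.3694.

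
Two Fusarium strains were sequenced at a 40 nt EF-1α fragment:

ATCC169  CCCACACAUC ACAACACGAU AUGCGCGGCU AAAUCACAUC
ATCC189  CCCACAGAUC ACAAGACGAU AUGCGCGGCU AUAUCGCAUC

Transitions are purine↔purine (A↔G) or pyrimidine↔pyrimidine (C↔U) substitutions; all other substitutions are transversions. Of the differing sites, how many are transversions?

3

Mismatches occur at site 7 (C↔G, transversion), site 15 (C↔G, transversion), site 32 (A↔U, transversion), site 36 (A↔G, transition).
Of the 4 differences, 1 transition and 3 transversions, so the answer is 3.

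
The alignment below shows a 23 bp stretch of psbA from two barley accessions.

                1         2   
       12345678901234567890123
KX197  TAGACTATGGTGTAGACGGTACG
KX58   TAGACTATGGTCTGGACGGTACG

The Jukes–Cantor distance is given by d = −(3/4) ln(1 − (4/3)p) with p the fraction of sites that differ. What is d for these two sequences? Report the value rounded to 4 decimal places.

0.0924

Mismatches occur at site 12 (G→C), site 14 (A→G).
p = 2/23 = 0.086957.
d = −0.75 · ln(1 − (4/3)·0.086957) = −0.75 · ln(0.884057) = −0.75 · (-0.123234) = 0.0924.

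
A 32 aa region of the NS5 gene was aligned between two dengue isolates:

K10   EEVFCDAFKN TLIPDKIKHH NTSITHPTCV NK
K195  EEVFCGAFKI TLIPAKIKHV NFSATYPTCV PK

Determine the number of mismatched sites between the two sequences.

Mismatches occur at site 6 (D→G), site 10 (N→I), site 15 (D→A), site 20 (H→V), site 22 (T→F), site 24 (I→A), site 26 (H→Y), site 31 (N→P).
That gives 8 mismatches out of 32 aligned sites, so the Hamming distance is 8.

8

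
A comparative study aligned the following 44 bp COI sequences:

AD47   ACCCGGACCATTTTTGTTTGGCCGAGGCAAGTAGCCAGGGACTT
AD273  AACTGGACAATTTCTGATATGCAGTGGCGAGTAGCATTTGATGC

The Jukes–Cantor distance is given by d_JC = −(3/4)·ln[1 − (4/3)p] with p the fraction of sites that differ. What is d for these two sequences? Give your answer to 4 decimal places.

Differing sites — 2:C/A; 4:C/T; 9:C/A; 14:T/C; 17:T/A; 19:T/A; 20:G/T; 23:C/A; 25:A/T; 29:A/G; 36:C/A; 37:A/T; 38:G/T; 39:G/T; 42:C/T; 43:T/G; 44:T/C.
p = 17/44 = 0.386364.
d = −0.75 · ln(1 − (4/3)·0.386364) = −0.75 · ln(0.484848) = −0.75 · (-0.723920) = 0.5429.

0.5429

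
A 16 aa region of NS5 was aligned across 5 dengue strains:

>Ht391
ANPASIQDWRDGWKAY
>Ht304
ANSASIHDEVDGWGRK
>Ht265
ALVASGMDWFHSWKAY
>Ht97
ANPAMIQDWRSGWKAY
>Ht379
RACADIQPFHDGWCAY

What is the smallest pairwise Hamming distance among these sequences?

2

Pairwise Hamming distances:
  Ht391 vs Ht304: 7
  Ht391 vs Ht265: 7
  Ht391 vs Ht97: 2
  Ht391 vs Ht379: 8
  Ht304 vs Ht265: 11
  Ht304 vs Ht97: 9
  Ht304 vs Ht379: 11
  Ht265 vs Ht97: 8
  Ht265 vs Ht379: 12
  Ht97 vs Ht379: 9
The smallest is 2, between Ht391 and Ht97.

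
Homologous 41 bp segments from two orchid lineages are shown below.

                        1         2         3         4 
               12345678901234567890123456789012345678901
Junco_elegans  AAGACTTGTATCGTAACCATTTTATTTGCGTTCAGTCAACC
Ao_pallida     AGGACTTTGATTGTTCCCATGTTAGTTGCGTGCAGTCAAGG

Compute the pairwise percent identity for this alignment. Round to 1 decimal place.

Differing sites — 2:A/G; 8:G/T; 9:T/G; 12:C/T; 15:A/T; 16:A/C; 21:T/G; 25:T/G; 32:T/G; 40:C/G; 41:C/G.
30 of the 41 sites match, so the percent identity is 30/41 × 100 = 73.2%.

73.2%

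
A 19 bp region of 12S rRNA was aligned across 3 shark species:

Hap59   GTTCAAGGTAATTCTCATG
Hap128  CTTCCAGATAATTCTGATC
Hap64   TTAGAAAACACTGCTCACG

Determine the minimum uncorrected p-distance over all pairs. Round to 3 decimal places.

0.263

Pairwise Hamming distances:
  Hap59 vs Hap128: 5
  Hap59 vs Hap64: 9
  Hap128 vs Hap64: 11
The smallest is 5 mismatches, between Hap59 and Hap128; p = 5/19 = 0.263.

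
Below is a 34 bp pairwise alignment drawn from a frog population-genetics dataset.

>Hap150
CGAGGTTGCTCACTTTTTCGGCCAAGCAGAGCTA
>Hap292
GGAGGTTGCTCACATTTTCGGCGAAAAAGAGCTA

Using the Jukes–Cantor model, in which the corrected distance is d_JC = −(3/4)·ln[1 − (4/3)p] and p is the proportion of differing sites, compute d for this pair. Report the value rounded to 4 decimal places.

0.1637

Differing sites — 1:C/G; 14:T/A; 23:C/G; 26:G/A; 27:C/A.
p = 5/34 = 0.147059.
d = −0.75 · ln(1 − (4/3)·0.147059) = −0.75 · ln(0.803921) = −0.75 · (-0.218254) = 0.1637.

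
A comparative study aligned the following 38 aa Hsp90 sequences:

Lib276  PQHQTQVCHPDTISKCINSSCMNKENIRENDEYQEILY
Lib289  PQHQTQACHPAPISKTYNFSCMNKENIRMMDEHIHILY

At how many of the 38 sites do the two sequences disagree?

Mismatches occur at site 7 (V/A), site 11 (D/A), site 12 (T/P), site 16 (C/T), site 17 (I/Y), site 19 (S/F), site 29 (E/M), site 30 (N/M), site 33 (Y/H), site 34 (Q/I), site 35 (E/H).
That gives 11 mismatches out of 38 aligned sites, so the Hamming distance is 11.

11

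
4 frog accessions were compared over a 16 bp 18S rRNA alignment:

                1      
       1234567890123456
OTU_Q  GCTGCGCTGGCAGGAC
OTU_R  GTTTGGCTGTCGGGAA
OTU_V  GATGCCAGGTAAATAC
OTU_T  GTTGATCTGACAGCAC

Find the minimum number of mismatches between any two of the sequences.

Pairwise Hamming distances:
  OTU_Q vs OTU_R: 6
  OTU_Q vs OTU_V: 8
  OTU_Q vs OTU_T: 5
  OTU_R vs OTU_V: 11
  OTU_R vs OTU_T: 7
  OTU_V vs OTU_T: 9
The smallest is 5, between OTU_Q and OTU_T.

5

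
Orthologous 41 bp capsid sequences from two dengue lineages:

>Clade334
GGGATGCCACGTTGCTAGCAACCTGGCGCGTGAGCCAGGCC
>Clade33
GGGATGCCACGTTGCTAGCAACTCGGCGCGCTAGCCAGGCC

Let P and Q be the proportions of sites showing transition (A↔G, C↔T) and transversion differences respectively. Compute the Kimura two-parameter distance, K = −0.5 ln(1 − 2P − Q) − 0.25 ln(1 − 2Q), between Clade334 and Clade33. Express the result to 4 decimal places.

The sequences differ at positions 23 (C/T, transition), 24 (T/C, transition), 31 (T/C, transition), 32 (G/T, transversion).
Of the 4 differences, 3 transitions and 1 transversion over 41 sites: P = 3/41 = 0.073171, Q = 1/41 = 0.024390.
d = −0.5·ln(0.829268) − 0.25·ln(0.951220) = −0.5·(-0.187212) − 0.25·(-0.050010) = 0.1061.

0.1061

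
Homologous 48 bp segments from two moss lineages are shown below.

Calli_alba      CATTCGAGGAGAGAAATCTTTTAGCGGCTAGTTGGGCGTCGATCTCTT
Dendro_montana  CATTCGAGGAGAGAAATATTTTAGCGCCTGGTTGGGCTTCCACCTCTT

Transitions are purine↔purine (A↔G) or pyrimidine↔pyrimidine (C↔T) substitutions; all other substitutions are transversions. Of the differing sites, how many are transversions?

The sequences differ at positions 18 (C/A, transversion), 27 (G/C, transversion), 30 (A/G, transition), 38 (G/T, transversion), 41 (G/C, transversion), 43 (T/C, transition).
Of the 6 differences, 2 transitions and 4 transversions, so the answer is 4.

4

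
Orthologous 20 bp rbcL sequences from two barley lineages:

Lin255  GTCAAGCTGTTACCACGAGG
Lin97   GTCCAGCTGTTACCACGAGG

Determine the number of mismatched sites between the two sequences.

1

A single mismatch occurs at site 4 (A↔C).
That gives 1 mismatch out of 20 aligned sites, so the Hamming distance is 1.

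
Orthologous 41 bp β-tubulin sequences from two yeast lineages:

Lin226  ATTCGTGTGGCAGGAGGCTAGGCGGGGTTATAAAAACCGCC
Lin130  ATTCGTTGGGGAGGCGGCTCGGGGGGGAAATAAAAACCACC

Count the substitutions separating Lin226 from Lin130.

9

Mismatches occur at site 7 (G↔T), site 8 (T↔G), site 11 (C↔G), site 15 (A↔C), site 20 (A↔C), site 23 (C↔G), site 28 (T↔A), site 29 (T↔A), site 39 (G↔A).
That gives 9 mismatches out of 41 aligned sites, so the Hamming distance is 9.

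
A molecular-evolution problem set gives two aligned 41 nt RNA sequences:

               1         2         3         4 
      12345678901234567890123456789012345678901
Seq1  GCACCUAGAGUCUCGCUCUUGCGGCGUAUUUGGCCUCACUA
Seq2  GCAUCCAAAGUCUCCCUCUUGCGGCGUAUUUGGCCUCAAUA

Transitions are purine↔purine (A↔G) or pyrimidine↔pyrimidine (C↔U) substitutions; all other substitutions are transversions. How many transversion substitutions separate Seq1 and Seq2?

2

Mismatches occur at site 4 (C↔U, transition), site 6 (U↔C, transition), site 8 (G↔A, transition), site 15 (G↔C, transversion), site 39 (C↔A, transversion).
Of the 5 differences, 3 transitions and 2 transversions, so the answer is 2.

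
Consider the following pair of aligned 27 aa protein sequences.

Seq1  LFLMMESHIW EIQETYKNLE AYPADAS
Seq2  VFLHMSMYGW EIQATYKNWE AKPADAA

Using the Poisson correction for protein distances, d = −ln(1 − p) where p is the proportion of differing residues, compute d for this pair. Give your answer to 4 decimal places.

Mismatches occur at site 1 (L→V), site 4 (M→H), site 6 (E→S), site 7 (S→M), site 8 (H→Y), site 9 (I→G), site 14 (E→A), site 19 (L→W), site 22 (Y→K), site 27 (S→A).
p = 10/27 = 0.370370.
d = −ln(1 − 0.370370) = −ln(0.629630) = 0.4626.

0.4626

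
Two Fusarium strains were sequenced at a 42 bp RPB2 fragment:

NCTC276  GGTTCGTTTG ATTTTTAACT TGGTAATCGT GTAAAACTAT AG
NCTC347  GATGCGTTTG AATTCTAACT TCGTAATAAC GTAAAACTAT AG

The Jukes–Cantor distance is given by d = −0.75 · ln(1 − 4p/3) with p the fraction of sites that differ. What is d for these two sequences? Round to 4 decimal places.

0.2197

Differing sites — 2:G/A; 4:T/G; 12:T/A; 15:T/C; 22:G/C; 28:C/A; 29:G/A; 30:T/C.
p = 8/42 = 0.190476.
d = −0.75 · ln(1 − (4/3)·0.190476) = −0.75 · ln(0.746032) = −0.75 · (-0.292987) = 0.2197.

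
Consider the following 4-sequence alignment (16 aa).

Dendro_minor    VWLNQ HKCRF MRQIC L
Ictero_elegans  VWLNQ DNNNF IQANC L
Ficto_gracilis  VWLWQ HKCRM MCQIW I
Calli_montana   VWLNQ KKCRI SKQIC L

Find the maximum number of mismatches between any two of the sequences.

12

Pairwise Hamming distances:
  Dendro_minor vs Ictero_elegans: 8
  Dendro_minor vs Ficto_gracilis: 5
  Dendro_minor vs Calli_montana: 4
  Ictero_elegans vs Ficto_gracilis: 12
  Ictero_elegans vs Calli_montana: 9
  Ficto_gracilis vs Calli_montana: 7
The largest is 12, between Ictero_elegans and Ficto_gracilis.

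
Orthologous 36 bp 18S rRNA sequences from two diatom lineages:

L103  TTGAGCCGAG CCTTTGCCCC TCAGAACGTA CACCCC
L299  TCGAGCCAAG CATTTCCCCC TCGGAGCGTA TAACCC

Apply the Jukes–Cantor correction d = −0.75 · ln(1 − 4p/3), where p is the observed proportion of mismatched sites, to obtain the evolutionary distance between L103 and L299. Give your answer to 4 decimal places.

0.2635

The sequences differ at positions 2 (T/C), 8 (G/A), 12 (C/A), 16 (G/C), 23 (A/G), 26 (A/G), 31 (C/T), 33 (C/A).
p = 8/36 = 0.222222.
d = −0.75 · ln(1 − (4/3)·0.222222) = −0.75 · ln(0.703704) = −0.75 · (-0.351397) = 0.2635.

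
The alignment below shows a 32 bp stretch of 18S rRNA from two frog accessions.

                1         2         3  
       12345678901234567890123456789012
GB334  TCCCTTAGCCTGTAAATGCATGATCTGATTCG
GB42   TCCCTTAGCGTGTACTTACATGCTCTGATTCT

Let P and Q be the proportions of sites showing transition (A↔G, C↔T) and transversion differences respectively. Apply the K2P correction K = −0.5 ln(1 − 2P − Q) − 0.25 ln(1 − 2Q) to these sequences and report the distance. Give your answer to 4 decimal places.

Differing sites — 10:C/G (Tv); 15:A/C (Tv); 16:A/T (Tv); 18:G/A (Ti); 23:A/C (Tv); 32:G/T (Tv).
Of the 6 differences, 1 transition and 5 transversions over 32 sites: P = 1/32 = 0.031250, Q = 5/32 = 0.156250.
d = −0.5·ln(0.781250) − 0.25·ln(0.687500) = −0.5·(-0.246860) − 0.25·(-0.374693) = 0.2171.

0.2171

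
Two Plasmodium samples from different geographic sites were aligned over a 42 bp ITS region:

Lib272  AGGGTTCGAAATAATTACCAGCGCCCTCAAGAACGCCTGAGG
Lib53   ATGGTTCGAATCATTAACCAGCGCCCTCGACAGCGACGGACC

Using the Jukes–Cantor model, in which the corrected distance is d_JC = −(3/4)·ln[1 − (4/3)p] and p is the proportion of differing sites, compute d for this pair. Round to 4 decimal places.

0.3597

Mismatches occur at site 2 (G↔T), site 11 (A↔T), site 12 (T↔C), site 14 (A↔T), site 16 (T↔A), site 29 (A↔G), site 31 (G↔C), site 33 (A↔G), site 36 (C↔A), site 38 (T↔G), site 41 (G↔C), site 42 (G↔C).
p = 12/42 = 0.285714.
d = −0.75 · ln(1 − (4/3)·0.285714) = −0.75 · ln(0.619048) = −0.75 · (-0.479572) = 0.3597.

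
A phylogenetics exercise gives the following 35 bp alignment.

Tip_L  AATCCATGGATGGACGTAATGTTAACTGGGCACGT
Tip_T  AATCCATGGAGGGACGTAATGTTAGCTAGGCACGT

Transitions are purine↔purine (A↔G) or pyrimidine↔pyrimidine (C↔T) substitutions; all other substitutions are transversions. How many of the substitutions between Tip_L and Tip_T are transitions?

2

The sequences differ at positions 11 (T/G, transversion), 25 (A/G, transition), 28 (G/A, transition).
Of the 3 differences, 2 transitions and 1 transversion, so the answer is 2.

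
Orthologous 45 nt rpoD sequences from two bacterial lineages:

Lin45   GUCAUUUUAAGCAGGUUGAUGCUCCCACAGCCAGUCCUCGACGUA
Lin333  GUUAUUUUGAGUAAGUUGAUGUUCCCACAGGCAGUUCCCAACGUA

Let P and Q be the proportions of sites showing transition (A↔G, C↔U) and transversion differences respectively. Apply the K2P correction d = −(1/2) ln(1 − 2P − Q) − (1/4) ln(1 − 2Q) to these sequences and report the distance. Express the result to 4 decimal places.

0.2486

Differing sites — 3:C/U (Ti); 9:A/G (Ti); 12:C/U (Ti); 14:G/A (Ti); 22:C/U (Ti); 31:C/G (Tv); 36:C/U (Ti); 38:U/C (Ti); 40:G/A (Ti).
Of the 9 differences, 8 transitions and 1 transversion over 45 sites: P = 8/45 = 0.177778, Q = 1/45 = 0.022222.
d = −0.5·ln(0.622222) − 0.25·ln(0.955556) = −0.5·(-0.474458) − 0.25·(-0.045462) = 0.2486.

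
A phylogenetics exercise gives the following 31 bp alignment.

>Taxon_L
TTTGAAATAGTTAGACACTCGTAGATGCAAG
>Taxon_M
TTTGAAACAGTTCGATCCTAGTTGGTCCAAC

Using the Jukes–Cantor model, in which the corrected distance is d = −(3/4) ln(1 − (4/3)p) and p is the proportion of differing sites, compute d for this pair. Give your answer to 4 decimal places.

The sequences differ at positions 8 (T/C), 13 (A/C), 16 (C/T), 17 (A/C), 20 (C/A), 23 (A/T), 25 (A/G), 27 (G/C), 31 (G/C).
p = 9/31 = 0.290323.
d = −0.75 · ln(1 − (4/3)·0.290323) = −0.75 · ln(0.612903) = −0.75 · (-0.489549) = 0.3672.

0.3672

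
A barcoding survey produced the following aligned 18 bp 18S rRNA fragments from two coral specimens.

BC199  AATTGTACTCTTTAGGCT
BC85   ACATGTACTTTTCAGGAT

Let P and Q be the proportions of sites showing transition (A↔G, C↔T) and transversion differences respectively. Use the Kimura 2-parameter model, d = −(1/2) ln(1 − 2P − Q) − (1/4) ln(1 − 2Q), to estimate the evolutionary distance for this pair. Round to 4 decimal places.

Differing sites — 2:A/C (Tv); 3:T/A (Tv); 10:C/T (Ti); 13:T/C (Ti); 17:C/A (Tv).
Of the 5 differences, 2 transitions and 3 transversions over 18 sites: P = 2/18 = 0.111111, Q = 3/18 = 0.166667.
d = −0.5·ln(0.611111) − 0.25·ln(0.666666) = −0.5·(-0.492477) − 0.25·(-0.405466) = 0.3476.

0.3476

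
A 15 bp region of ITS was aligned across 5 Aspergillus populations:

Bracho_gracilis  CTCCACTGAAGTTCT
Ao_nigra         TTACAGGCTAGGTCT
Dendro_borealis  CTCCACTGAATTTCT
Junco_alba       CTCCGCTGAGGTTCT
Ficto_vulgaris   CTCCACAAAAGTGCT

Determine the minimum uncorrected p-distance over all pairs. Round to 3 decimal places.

Pairwise Hamming distances:
  Bracho_gracilis vs Ao_nigra: 7
  Bracho_gracilis vs Dendro_borealis: 1
  Bracho_gracilis vs Junco_alba: 2
  Bracho_gracilis vs Ficto_vulgaris: 3
  Ao_nigra vs Dendro_borealis: 8
  Ao_nigra vs Junco_alba: 9
  Ao_nigra vs Ficto_vulgaris: 8
  Dendro_borealis vs Junco_alba: 3
  Dendro_borealis vs Ficto_vulgaris: 4
  Junco_alba vs Ficto_vulgaris: 5
The smallest is 1 mismatch, between Bracho_gracilis and Dendro_borealis; p = 1/15 = 0.067.

0.067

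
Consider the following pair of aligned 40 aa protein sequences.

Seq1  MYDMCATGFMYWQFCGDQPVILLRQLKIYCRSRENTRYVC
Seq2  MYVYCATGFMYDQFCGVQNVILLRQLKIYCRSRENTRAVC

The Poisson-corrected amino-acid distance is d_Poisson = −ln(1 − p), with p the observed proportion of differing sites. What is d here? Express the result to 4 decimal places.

Mismatches occur at site 3 (D/V), site 4 (M/Y), site 12 (W/D), site 17 (D/V), site 19 (P/N), site 38 (Y/A).
p = 6/40 = 0.150000.
d = −ln(1 − 0.150000) = −ln(0.850000) = 0.1625.

0.1625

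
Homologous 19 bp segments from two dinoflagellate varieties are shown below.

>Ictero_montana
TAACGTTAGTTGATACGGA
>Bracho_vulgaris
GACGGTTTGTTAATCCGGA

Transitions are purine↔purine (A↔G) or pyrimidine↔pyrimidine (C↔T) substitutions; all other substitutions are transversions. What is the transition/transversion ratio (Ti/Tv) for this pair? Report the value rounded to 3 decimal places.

0.200

Mismatches occur at site 1 (T↔G, transversion), site 3 (A↔C, transversion), site 4 (C↔G, transversion), site 8 (A↔T, transversion), site 12 (G↔A, transition), site 15 (A↔C, transversion).
Of the 6 differences, 1 transition and 5 transversions, so Ti/Tv = 1/5 = 0.200.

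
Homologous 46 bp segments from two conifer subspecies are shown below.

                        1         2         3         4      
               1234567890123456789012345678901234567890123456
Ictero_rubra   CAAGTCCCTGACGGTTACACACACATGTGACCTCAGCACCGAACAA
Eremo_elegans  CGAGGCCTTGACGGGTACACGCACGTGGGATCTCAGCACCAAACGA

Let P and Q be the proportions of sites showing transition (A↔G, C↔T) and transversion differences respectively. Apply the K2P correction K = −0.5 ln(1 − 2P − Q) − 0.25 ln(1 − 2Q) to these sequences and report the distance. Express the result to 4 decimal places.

Differing sites — 2:A/G (Ti); 5:T/G (Tv); 8:C/T (Ti); 15:T/G (Tv); 21:A/G (Ti); 25:A/G (Ti); 28:T/G (Tv); 31:C/T (Ti); 41:G/A (Ti); 45:A/G (Ti).
Of the 10 differences, 7 transitions and 3 transversions over 46 sites: P = 7/46 = 0.152174, Q = 3/46 = 0.065217.
d = −0.5·ln(0.630435) − 0.25·ln(0.869566) = −0.5·(-0.461345) − 0.25·(-0.139761) = 0.2656.

0.2656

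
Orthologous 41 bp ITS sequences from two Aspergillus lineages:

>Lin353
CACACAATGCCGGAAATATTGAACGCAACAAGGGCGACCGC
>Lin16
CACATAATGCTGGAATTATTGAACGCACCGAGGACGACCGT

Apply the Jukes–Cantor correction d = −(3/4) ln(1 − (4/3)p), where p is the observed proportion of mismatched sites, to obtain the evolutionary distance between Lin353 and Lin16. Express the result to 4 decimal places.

0.1937

The sequences differ at positions 5 (C/T), 11 (C/T), 16 (A/T), 28 (A/C), 30 (A/G), 34 (G/A), 41 (C/T).
p = 7/41 = 0.170732.
d = −0.75 · ln(1 − (4/3)·0.170732) = −0.75 · ln(0.772357) = −0.75 · (-0.258308) = 0.1937.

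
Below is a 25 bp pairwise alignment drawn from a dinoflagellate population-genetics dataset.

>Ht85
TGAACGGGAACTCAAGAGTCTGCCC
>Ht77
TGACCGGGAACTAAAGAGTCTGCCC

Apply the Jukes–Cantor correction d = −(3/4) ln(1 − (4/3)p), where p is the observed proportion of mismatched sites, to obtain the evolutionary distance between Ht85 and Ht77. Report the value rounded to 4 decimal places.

0.0846

Differing sites — 4:A/C; 13:C/A.
p = 2/25 = 0.080000.
d = −0.75 · ln(1 − (4/3)·0.080000) = −0.75 · ln(0.893333) = −0.75 · (-0.112796) = 0.0846.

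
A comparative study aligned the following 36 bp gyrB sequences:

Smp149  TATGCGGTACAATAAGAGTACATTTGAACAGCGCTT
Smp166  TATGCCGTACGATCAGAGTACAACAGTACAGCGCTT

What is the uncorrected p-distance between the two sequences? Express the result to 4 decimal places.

0.1944

The sequences differ at positions 6 (G/C), 11 (A/G), 14 (A/C), 23 (T/A), 24 (T/C), 25 (T/A), 27 (A/T).
There are 7 differences over 36 sites, so p = 7/36 = 0.1944.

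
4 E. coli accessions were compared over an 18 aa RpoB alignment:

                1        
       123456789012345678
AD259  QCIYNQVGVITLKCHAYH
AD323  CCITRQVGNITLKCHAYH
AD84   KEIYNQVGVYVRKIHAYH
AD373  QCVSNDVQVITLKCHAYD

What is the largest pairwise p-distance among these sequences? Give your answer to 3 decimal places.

0.611

Pairwise Hamming distances:
  AD259 vs AD323: 4
  AD259 vs AD84: 6
  AD259 vs AD373: 5
  AD323 vs AD84: 9
  AD323 vs AD373: 8
  AD84 vs AD373: 11
The largest is 11 mismatches, between AD84 and AD373; p = 11/18 = 0.611.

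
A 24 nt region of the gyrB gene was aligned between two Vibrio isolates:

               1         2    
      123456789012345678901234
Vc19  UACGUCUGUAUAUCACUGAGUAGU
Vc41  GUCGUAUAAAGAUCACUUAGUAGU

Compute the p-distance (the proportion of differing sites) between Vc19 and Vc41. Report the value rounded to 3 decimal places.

Differing sites — 1:U/G; 2:A/U; 6:C/A; 8:G/A; 9:U/A; 11:U/G; 18:G/U.
There are 7 differences over 24 sites, so p = 7/24 = 0.292.

0.292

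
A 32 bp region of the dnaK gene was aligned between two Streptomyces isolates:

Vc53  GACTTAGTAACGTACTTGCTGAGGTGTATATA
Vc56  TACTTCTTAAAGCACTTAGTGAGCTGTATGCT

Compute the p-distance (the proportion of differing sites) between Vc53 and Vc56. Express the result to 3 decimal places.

0.344

Differing sites — 1:G/T; 6:A/C; 7:G/T; 11:C/A; 13:T/C; 18:G/A; 19:C/G; 24:G/C; 30:A/G; 31:T/C; 32:A/T.
There are 11 differences over 32 sites, so p = 11/32 = 0.344.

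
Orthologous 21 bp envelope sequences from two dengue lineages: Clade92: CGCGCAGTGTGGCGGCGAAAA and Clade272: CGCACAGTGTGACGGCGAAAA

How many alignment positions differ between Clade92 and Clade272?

2

Mismatches occur at site 4 (G↔A), site 12 (G↔A).
That gives 2 mismatches out of 21 aligned sites, so the Hamming distance is 2.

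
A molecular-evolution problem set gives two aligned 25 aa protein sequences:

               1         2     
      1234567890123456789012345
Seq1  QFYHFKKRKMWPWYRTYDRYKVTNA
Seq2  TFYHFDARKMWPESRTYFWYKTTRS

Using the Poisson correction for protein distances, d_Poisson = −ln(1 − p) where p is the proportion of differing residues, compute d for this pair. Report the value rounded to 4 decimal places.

Differing sites — 1:Q/T; 6:K/D; 7:K/A; 13:W/E; 14:Y/S; 18:D/F; 19:R/W; 22:V/T; 24:N/R; 25:A/S.
p = 10/25 = 0.400000.
d = −ln(1 − 0.400000) = −ln(0.600000) = 0.5108.

0.5108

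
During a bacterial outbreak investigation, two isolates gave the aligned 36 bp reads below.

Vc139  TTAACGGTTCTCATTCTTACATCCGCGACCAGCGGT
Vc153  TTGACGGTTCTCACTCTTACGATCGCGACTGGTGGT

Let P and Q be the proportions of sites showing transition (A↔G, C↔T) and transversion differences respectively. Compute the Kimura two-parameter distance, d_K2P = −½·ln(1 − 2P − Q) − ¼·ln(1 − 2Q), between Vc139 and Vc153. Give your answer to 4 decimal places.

0.2838

Mismatches occur at site 3 (A→G, transition), site 14 (T→C, transition), site 21 (A→G, transition), site 22 (T→A, transversion), site 23 (C→T, transition), site 30 (C→T, transition), site 31 (A→G, transition), site 33 (C→T, transition).
Of the 8 differences, 7 transitions and 1 transversion over 36 sites: P = 7/36 = 0.194444, Q = 1/36 = 0.027778.
d = −0.5·ln(0.583334) − 0.25·ln(0.944444) = −0.5·(-0.538995) − 0.25·(-0.057159) = 0.2838.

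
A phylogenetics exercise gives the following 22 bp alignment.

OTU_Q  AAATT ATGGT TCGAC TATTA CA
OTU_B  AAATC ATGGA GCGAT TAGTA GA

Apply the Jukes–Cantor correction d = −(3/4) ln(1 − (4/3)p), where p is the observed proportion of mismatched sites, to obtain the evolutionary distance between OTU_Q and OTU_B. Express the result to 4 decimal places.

0.3390

The sequences differ at positions 5 (T/C), 10 (T/A), 11 (T/G), 15 (C/T), 18 (T/G), 21 (C/G).
p = 6/22 = 0.272727.
d = −0.75 · ln(1 − (4/3)·0.272727) = −0.75 · ln(0.636364) = −0.75 · (-0.451985) = 0.3390.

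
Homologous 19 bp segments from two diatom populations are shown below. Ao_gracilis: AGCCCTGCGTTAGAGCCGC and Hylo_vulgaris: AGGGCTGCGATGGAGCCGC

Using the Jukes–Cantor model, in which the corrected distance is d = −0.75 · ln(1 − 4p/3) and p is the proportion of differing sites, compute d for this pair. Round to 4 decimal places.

0.2471

Differing sites — 3:C/G; 4:C/G; 10:T/A; 12:A/G.
p = 4/19 = 0.210526.
d = −0.75 · ln(1 − (4/3)·0.210526) = −0.75 · ln(0.719299) = −0.75 · (-0.329478) = 0.2471.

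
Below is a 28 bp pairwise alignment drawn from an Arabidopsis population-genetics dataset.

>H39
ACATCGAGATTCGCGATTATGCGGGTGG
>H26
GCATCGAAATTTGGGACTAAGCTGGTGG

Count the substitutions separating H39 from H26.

7

Differing sites — 1:A/G; 8:G/A; 12:C/T; 14:C/G; 17:T/C; 20:T/A; 23:G/T.
That gives 7 mismatches out of 28 aligned sites, so the Hamming distance is 7.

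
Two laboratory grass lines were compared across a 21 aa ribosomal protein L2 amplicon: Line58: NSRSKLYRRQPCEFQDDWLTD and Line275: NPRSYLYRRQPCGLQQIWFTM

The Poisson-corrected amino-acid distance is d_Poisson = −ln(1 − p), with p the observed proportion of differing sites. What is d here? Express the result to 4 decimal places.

0.4796

The sequences differ at positions 2 (S/P), 5 (K/Y), 13 (E/G), 14 (F/L), 16 (D/Q), 17 (D/I), 19 (L/F), 21 (D/M).
p = 8/21 = 0.380952.
d = −ln(1 − 0.380952) = −ln(0.619048) = 0.4796.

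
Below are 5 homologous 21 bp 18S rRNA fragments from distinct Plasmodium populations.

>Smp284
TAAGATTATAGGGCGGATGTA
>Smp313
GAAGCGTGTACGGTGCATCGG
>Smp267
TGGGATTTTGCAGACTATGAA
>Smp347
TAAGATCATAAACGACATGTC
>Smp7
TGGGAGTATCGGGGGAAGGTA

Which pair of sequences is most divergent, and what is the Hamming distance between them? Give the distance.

14

Pairwise Hamming distances:
  Smp284 vs Smp313: 10
  Smp284 vs Smp267: 10
  Smp284 vs Smp347: 8
  Smp284 vs Smp7: 7
  Smp313 vs Smp267: 14
  Smp313 vs Smp347: 13
  Smp313 vs Smp7: 13
  Smp267 vs Smp347: 12
  Smp267 vs Smp7: 10
  Smp347 vs Smp7: 12
The largest is 14, between Smp313 and Smp267.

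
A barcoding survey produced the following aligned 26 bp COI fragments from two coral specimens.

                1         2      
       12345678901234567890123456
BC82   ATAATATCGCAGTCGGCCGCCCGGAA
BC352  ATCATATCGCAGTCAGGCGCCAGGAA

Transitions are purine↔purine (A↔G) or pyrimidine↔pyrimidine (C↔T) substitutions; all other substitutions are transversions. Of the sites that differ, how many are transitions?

1

Mismatches occur at site 3 (A→C, transversion), site 15 (G→A, transition), site 17 (C→G, transversion), site 22 (C→A, transversion).
Of the 4 differences, 1 transition and 3 transversions, so the answer is 1.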